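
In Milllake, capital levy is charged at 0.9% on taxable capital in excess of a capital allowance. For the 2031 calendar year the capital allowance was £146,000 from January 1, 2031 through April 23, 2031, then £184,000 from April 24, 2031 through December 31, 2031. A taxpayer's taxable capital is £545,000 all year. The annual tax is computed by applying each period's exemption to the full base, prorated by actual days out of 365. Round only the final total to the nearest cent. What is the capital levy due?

January 1 – April 23, 2031: 113 days, exemption £146,000 → (£545,000 − £146,000) × 0.9% × 113/365 = £1,111.7342
April 24 – December 31, 2031: 252 days, exemption £184,000 → (£545,000 − £184,000) × 0.9% × 252/365 = £2,243.1452
Total = £3,354.8795

£3,354.88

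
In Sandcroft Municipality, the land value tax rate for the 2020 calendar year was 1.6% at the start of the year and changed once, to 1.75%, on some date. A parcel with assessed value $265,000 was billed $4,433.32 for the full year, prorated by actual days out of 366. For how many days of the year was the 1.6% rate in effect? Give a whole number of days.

Let d = days at the first rate; then 366 − d days at the second rate.
$265,000 × [1.6%·d + 1.75%·(366−d)] / 366 = $4,433.32
Solving gives d = 188, so the new rate took effect on July 7, 2020.

188 days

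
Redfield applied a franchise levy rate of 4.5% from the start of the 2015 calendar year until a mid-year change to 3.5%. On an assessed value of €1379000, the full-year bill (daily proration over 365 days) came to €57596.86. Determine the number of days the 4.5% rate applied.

247 days

Let d = days at the first rate; then 365 − d days at the second rate.
€1379000 × [4.5%·d + 3.5%·(365−d)] / 365 = €57596.86
Solving gives d = 247, so the new rate took effect on 5 September 2015.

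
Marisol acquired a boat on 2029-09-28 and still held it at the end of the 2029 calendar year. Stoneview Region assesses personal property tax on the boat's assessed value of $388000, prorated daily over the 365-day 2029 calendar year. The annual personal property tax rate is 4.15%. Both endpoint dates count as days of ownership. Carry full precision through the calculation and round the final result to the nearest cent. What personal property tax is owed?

Days held (2029-09-28 to 2029-12-31): 95 out of 365
Tax = $388000 × 4.15% × 95/365 = $4190.9315

$4190.93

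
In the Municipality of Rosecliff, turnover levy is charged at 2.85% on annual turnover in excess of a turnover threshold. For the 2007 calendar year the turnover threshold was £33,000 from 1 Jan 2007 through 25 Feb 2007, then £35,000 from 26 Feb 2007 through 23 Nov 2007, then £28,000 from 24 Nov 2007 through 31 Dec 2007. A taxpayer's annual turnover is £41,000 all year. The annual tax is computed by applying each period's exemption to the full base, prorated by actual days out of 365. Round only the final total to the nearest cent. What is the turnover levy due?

£200.52

1 Jan – 25 Feb 2007: 56 days, exemption £33,000 → (£41,000 − £33,000) × 2.85% × 56/365 = £34.9808
26 Feb – 23 Nov 2007: 271 days, exemption £35,000 → (£41,000 − £35,000) × 2.85% × 271/365 = £126.9616
24 Nov – 31 Dec 2007: 38 days, exemption £28,000 → (£41,000 − £28,000) × 2.85% × 38/365 = £38.5726
Total = £200.5151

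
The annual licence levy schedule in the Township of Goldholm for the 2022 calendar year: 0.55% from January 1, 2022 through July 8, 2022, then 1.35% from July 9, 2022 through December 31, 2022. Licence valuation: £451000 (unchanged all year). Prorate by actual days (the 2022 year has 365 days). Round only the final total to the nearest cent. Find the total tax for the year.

January 1 – July 8, 2022: 189 days at 0.55% → £451000 × 0.55% × 189/365 = £1284.4233
July 9 – December 31, 2022: 176 days at 1.35% → £451000 × 1.35% × 176/365 = £2935.8247
Total = £4220.2479

£4220.25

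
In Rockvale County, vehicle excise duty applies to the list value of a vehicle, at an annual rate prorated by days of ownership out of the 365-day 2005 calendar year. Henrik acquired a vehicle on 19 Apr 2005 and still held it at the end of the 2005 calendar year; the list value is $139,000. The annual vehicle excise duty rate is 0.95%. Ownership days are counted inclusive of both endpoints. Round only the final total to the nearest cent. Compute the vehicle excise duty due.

Days held (19 Apr – 31 Dec 2005): 257 out of 365
Tax = $139,000 × 0.95% × 257/365 = $929.7767

$929.78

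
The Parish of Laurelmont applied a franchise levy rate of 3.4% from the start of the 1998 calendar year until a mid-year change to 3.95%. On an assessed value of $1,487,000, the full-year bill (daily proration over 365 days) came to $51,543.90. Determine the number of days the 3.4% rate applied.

Let d = days at the first rate; then 365 − d days at the second rate.
$1,487,000 × [3.4%·d + 3.95%·(365−d)] / 365 = $51,543.90
Solving gives d = 321, so the new rate took effect on 18 November 1998.

321 days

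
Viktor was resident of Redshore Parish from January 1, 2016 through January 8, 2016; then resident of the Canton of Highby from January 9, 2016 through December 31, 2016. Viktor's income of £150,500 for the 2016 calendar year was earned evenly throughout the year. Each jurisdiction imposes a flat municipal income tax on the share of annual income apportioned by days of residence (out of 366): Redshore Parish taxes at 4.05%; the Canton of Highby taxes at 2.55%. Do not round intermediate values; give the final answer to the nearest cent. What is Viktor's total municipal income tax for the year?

£3,887.09

Redshore Parish, January 1 – January 8, 2016: 8 days → £150,500 × 4.05% × 8/366 = £133.2295
The Canton of Highby, January 9 – December 31, 2016: 358 days → £150,500 × 2.55% × 358/366 = £3,753.8648
Total = £3,887.0943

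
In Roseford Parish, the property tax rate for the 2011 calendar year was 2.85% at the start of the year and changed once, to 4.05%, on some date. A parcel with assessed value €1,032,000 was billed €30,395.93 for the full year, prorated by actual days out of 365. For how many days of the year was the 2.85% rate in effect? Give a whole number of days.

336 days

Let d = days at the first rate; then 365 − d days at the second rate.
€1,032,000 × [2.85%·d + 4.05%·(365−d)] / 365 = €30,395.93
Solving gives d = 336, so the new rate took effect on 3 December 2011.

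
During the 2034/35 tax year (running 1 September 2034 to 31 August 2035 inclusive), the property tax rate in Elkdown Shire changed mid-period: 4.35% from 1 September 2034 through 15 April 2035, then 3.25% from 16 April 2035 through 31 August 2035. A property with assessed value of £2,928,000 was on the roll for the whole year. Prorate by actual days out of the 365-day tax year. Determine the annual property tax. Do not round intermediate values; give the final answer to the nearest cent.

1 September 2034 – 15 April 2035: 227 days at 4.35% → £2,928,000 × 4.35% × 227/365 = £79,212.4274
16 April – 31 August 2035: 138 days at 3.25% → £2,928,000 × 3.25% × 138/365 = £35,978.3014
Total = £115,190.7288

£115,190.73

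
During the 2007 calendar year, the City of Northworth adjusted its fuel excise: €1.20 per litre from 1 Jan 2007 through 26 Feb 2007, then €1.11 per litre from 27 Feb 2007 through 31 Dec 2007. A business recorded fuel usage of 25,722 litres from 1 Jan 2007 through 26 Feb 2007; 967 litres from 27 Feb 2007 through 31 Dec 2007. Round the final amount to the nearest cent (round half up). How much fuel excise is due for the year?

€31939.77

1 Jan – 26 Feb 2007: 25,722 litres at €1.20/litre → €30866.40
27 Feb – 31 Dec 2007: 967 litres at €1.11/litre → €1073.37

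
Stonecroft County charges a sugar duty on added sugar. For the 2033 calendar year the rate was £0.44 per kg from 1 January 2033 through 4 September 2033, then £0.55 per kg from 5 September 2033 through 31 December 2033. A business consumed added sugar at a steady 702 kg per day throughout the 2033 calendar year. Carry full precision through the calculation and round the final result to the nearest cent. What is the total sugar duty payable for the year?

1 January – 4 September 2033: 247 days × 702 kg/day = 173,394 kg at £0.44/kg → £76,293.36
5 September – 31 December 2033: 118 days × 702 kg/day = 82,836 kg at £0.55/kg → £45,559.80

£121,853.16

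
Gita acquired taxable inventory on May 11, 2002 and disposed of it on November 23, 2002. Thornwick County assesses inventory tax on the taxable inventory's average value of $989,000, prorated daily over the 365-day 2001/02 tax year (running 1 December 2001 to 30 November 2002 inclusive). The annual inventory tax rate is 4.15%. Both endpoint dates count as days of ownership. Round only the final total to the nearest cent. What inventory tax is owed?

$22,152.25

Days held (May 11 – November 23, 2002): 197 out of 365
Tax = $989,000 × 4.15% × 197/365 = $22,152.2452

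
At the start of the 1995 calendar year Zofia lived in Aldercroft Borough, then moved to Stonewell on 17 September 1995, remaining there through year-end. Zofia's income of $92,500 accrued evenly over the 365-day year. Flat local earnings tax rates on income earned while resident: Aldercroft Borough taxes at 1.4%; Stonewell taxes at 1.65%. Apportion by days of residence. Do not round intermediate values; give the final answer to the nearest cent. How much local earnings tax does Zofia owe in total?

$1,362.16

Aldercroft Borough, 1 January – 16 September 1995: 259 days → $92,500 × 1.4% × 259/365 = $918.9178
Stonewell, 17 September – 31 December 1995: 106 days → $92,500 × 1.65% × 106/365 = $443.2397
Total = $1,362.1575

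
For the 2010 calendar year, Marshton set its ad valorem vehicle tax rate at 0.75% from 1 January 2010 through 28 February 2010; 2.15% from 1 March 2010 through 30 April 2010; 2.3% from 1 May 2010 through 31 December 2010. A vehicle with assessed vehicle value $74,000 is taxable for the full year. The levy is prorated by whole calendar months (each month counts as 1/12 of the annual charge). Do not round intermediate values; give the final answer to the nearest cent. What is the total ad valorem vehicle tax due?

1 January – 28 February 2010: 2 months at 0.75% → $74,000 × 0.75% × 2/12 = $92.5000
1 March – 30 April 2010: 2 months at 2.15% → $74,000 × 2.15% × 2/12 = $265.1667
1 May – 31 December 2010: 8 months at 2.3% → $74,000 × 2.3% × 8/12 = $1,134.6667
Total = $1,492.3333

$1,492.33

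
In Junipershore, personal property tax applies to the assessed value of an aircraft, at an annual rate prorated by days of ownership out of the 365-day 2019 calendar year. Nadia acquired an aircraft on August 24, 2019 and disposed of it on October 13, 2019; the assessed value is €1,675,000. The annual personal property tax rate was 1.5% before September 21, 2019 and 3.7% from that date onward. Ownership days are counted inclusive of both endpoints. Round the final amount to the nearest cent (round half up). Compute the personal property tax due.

August 24 – September 20, 2019: 28 days at 1.5% → €1,675,000 × 1.5% × 28/365 = €1,927.3973
September 21 – October 13, 2019: 23 days at 3.7% → €1,675,000 × 3.7% × 23/365 = €3,905.2740
Total = €5,832.6712

€5,832.67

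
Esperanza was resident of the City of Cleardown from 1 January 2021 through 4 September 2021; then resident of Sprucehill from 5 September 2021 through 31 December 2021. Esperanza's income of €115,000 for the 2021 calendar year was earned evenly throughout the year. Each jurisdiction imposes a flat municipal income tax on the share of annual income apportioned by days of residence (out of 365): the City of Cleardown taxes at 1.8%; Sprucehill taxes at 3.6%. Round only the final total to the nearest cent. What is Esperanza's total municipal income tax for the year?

The City of Cleardown, 1 January – 4 September 2021: 247 days → €115,000 × 1.8% × 247/365 = €1,400.7945
Sprucehill, 5 September – 31 December 2021: 118 days → €115,000 × 3.6% × 118/365 = €1,338.4110
Total = €2,739.2055

€2,739.21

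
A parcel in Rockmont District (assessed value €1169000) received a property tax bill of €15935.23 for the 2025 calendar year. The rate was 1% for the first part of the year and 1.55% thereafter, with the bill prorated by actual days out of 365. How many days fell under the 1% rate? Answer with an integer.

Let d = days at the first rate; then 365 − d days at the second rate.
€1169000 × [1%·d + 1.55%·(365−d)] / 365 = €15935.23
Solving gives d = 124, so the new rate took effect on 5 May 2025.

124 days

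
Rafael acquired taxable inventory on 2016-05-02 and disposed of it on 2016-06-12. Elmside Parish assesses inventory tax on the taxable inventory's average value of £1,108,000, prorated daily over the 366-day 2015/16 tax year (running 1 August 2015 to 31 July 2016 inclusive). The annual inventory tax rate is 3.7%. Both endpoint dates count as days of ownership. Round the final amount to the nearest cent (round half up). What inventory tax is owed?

£4,704.46

Days held (2016-05-02 to 2016-06-12): 42 out of 366
Tax = £1,108,000 × 3.7% × 42/366 = £4,704.4590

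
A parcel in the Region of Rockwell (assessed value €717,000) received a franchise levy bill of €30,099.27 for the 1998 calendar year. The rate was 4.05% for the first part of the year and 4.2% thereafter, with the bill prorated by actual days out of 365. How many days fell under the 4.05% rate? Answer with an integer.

Let d = days at the first rate; then 365 − d days at the second rate.
€717,000 × [4.05%·d + 4.2%·(365−d)] / 365 = €30,099.27
Solving gives d = 5, so the new rate took effect on January 6, 1998.

5 days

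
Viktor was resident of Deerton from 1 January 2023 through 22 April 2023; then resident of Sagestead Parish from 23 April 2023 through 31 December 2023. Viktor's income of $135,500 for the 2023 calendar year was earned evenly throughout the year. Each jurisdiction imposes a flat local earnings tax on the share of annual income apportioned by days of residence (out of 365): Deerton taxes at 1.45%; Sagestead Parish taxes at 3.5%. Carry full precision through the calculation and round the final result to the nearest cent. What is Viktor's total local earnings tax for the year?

Deerton, 1 January – 22 April 2023: 112 days → $135,500 × 1.45% × 112/365 = $602.8822
Sagestead Parish, 23 April – 31 December 2023: 253 days → $135,500 × 3.5% × 253/365 = $3,287.2671
Total = $3,890.1493

$3,890.15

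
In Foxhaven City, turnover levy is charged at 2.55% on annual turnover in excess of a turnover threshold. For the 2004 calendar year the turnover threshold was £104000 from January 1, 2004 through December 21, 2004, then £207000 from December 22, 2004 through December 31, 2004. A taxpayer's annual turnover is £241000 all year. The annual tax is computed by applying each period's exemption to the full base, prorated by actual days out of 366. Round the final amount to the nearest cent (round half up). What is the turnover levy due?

January 1 – December 21, 2004: 356 days, exemption £104000 → (£241000 − £104000) × 2.55% × 356/366 = £3398.0492
December 22 – December 31, 2004: 10 days, exemption £207000 → (£241000 − £207000) × 2.55% × 10/366 = £23.6885
Total = £3421.7377

£3421.74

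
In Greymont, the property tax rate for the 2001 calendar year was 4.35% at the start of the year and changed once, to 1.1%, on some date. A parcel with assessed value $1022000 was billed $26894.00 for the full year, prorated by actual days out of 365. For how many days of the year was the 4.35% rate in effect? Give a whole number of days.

Let d = days at the first rate; then 365 − d days at the second rate.
$1022000 × [4.35%·d + 1.1%·(365−d)] / 365 = $26894.00
Solving gives d = 172, so the new rate took effect on June 22, 2001.

172 days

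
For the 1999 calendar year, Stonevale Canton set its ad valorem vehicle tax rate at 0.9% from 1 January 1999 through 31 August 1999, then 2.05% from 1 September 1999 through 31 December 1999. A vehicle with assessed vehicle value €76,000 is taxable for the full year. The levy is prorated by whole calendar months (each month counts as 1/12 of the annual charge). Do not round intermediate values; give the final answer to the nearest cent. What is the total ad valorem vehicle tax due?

€975.33

1 January – 31 August 1999: 8 months at 0.9% → €76,000 × 0.9% × 8/12 = €456.0000
1 September – 31 December 1999: 4 months at 2.05% → €76,000 × 2.05% × 4/12 = €519.3333
Total = €975.3333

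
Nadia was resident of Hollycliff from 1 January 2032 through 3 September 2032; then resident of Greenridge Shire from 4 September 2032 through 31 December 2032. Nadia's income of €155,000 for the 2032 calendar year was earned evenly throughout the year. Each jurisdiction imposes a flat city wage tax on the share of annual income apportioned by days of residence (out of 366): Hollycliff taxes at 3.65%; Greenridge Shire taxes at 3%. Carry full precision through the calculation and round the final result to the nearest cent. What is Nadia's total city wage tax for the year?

€5,329.92

Hollycliff, 1 January – 3 September 2032: 247 days → €155,000 × 3.65% × 247/366 = €3,818.0396
Greenridge Shire, 4 September – 31 December 2032: 119 days → €155,000 × 3% × 119/366 = €1,511.8852
Total = €5,329.9249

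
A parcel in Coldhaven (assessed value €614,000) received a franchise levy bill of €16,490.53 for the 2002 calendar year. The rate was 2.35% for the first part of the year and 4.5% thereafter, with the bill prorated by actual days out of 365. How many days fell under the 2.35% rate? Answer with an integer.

308 days

Let d = days at the first rate; then 365 − d days at the second rate.
€614,000 × [2.35%·d + 4.5%·(365−d)] / 365 = €16,490.53
Solving gives d = 308, so the new rate took effect on 5 November 2002.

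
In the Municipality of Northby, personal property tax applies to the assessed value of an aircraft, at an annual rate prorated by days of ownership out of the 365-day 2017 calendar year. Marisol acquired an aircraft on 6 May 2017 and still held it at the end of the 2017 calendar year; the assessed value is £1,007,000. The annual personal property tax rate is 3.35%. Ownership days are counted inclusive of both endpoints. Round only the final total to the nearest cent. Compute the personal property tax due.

£22,181.59

Days held (6 May – 31 Dec 2017): 240 out of 365
Tax = £1,007,000 × 3.35% × 240/365 = £22,181.5890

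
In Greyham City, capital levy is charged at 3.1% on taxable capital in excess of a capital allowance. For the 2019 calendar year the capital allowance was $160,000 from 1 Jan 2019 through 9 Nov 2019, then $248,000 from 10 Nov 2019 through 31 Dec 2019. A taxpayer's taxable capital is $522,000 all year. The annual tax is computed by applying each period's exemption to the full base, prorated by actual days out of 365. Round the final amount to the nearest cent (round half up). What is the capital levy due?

1 Jan – 9 Nov 2019: 313 days, exemption $160,000 → ($522,000 − $160,000) × 3.1% × 313/365 = $9,623.2493
10 Nov – 31 Dec 2019: 52 days, exemption $248,000 → ($522,000 − $248,000) × 3.1% × 52/365 = $1,210.1041
Total = $10,833.3534

$10,833.35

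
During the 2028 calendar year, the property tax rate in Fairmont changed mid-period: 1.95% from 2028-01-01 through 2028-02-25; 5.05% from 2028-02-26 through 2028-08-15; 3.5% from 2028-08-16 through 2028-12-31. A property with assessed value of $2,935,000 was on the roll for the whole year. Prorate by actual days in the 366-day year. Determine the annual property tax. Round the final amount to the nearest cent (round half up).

$117,143.39

2028-01-01 to 2028-02-25: 56 days at 1.95% → $2,935,000 × 1.95% × 56/366 = $8,756.8852
2028-02-26 to 2028-08-15: 172 days at 5.05% → $2,935,000 × 5.05% × 172/366 = $69,654.1257
2028-08-16 to 2028-12-31: 138 days at 3.5% → $2,935,000 × 3.5% × 138/366 = $38,732.3770
Total = $117,143.3880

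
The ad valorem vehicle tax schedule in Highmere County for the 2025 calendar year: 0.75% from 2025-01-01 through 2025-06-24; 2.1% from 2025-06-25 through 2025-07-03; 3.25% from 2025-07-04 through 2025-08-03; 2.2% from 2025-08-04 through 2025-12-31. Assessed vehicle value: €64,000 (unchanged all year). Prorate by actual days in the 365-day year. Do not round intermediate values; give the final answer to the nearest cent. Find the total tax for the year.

€1,018.56

2025-01-01 to 2025-06-24: 175 days at 0.75% → €64,000 × 0.75% × 175/365 = €230.1370
2025-06-25 to 2025-07-03: 9 days at 2.1% → €64,000 × 2.1% × 9/365 = €33.1397
2025-07-04 to 2025-08-03: 31 days at 3.25% → €64,000 × 3.25% × 31/365 = €176.6575
2025-08-04 to 2025-12-31: 150 days at 2.2% → €64,000 × 2.2% × 150/365 = €578.6301
Total = €1,018.5644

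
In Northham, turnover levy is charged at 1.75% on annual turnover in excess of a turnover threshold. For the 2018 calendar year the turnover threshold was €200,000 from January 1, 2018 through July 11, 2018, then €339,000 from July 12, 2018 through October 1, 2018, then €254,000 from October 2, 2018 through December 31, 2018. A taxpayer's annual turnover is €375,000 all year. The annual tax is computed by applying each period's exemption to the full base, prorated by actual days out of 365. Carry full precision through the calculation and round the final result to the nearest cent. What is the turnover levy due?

€2,280.42

January 1 – July 11, 2018: 192 days, exemption €200,000 → (€375,000 − €200,000) × 1.75% × 192/365 = €1,610.9589
July 12 – October 1, 2018: 82 days, exemption €339,000 → (€375,000 − €339,000) × 1.75% × 82/365 = €141.5342
October 2 – December 31, 2018: 91 days, exemption €254,000 → (€375,000 − €254,000) × 1.75% × 91/365 = €527.9247
Total = €2,280.4178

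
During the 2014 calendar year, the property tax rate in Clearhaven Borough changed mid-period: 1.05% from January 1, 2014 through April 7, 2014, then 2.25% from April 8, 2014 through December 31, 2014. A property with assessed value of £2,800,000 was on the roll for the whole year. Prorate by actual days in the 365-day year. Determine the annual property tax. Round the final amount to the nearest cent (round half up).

January 1 – April 7, 2014: 97 days at 1.05% → £2,800,000 × 1.05% × 97/365 = £7,813.1507
April 8 – December 31, 2014: 268 days at 2.25% → £2,800,000 × 2.25% × 268/365 = £46,257.5342
Total = £54,070.6849

£54,070.68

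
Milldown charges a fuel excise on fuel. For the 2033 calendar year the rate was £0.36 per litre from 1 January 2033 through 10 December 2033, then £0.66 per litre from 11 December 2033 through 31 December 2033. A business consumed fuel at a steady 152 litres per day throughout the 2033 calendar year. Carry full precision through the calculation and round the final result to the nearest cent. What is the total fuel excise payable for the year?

£20930.40

1 January – 10 December 2033: 344 days × 152 litres/day = 52,288 litres at £0.36/litre → £18823.68
11 December – 31 December 2033: 21 days × 152 litres/day = 3,192 litres at £0.66/litre → £2106.72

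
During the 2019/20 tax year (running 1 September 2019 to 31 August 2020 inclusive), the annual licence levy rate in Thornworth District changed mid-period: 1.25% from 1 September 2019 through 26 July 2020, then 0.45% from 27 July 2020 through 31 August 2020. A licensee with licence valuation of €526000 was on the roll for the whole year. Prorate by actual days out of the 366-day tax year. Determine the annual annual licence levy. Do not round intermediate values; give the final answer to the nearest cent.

€6161.10

1 September 2019 – 26 July 2020: 330 days at 1.25% → €526000 × 1.25% × 330/366 = €5928.2787
27 July – 31 August 2020: 36 days at 0.45% → €526000 × 0.45% × 36/366 = €232.8197
Total = €6161.0984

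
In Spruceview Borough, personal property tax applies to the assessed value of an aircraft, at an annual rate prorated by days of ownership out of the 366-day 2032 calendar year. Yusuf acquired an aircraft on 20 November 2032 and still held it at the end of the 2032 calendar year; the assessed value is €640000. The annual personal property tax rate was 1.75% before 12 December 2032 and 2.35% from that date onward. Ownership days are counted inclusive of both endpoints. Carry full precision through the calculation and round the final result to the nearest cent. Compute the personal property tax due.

€1495.08

20 November – 11 December 2032: 22 days at 1.75% → €640000 × 1.75% × 22/366 = €673.2240
12 December – 31 December 2032: 20 days at 2.35% → €640000 × 2.35% × 20/366 = €821.8579
Total = €1495.0820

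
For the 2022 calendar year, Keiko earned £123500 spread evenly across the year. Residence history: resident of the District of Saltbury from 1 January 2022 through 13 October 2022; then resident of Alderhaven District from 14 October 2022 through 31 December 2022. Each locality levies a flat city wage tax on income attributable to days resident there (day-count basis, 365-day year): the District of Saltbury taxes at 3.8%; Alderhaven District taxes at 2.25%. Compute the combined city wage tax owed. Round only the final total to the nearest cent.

The District of Saltbury, 1 January – 13 October 2022: 286 days → £123500 × 3.8% × 286/365 = £3677.2548
Alderhaven District, 14 October – 31 December 2022: 79 days → £123500 × 2.25% × 79/365 = £601.4281
Total = £4278.6829

£4278.68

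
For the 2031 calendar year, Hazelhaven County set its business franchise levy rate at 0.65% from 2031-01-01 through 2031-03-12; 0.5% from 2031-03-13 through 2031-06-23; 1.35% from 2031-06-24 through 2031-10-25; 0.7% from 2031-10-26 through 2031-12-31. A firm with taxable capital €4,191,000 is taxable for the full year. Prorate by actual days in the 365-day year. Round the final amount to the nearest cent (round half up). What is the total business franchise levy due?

€35,818.70

2031-01-01 to 2031-03-12: 71 days at 0.65% → €4,191,000 × 0.65% × 71/365 = €5,299.0315
2031-03-13 to 2031-06-23: 103 days at 0.5% → €4,191,000 × 0.5% × 103/365 = €5,913.3288
2031-06-24 to 2031-10-25: 124 days at 1.35% → €4,191,000 × 1.35% × 124/365 = €19,221.1890
2031-10-26 to 2031-12-31: 67 days at 0.7% → €4,191,000 × 0.7% × 67/365 = €5,385.1479
Total = €35,818.6973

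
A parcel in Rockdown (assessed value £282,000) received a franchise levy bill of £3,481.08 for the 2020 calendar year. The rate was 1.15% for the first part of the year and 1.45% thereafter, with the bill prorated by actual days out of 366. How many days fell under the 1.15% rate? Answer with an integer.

263 days

Let d = days at the first rate; then 366 − d days at the second rate.
£282,000 × [1.15%·d + 1.45%·(366−d)] / 366 = £3,481.08
Solving gives d = 263, so the new rate took effect on 20 Sep 2020.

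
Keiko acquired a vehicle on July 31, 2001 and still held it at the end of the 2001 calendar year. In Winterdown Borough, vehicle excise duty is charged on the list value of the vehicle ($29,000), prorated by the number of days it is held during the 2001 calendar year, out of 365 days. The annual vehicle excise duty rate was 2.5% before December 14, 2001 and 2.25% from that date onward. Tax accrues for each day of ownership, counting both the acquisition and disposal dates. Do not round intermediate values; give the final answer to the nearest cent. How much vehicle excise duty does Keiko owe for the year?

$302.32

July 31 – December 13, 2001: 136 days at 2.5% → $29,000 × 2.5% × 136/365 = $270.1370
December 14 – December 31, 2001: 18 days at 2.25% → $29,000 × 2.25% × 18/365 = $32.1781
Total = $302.3151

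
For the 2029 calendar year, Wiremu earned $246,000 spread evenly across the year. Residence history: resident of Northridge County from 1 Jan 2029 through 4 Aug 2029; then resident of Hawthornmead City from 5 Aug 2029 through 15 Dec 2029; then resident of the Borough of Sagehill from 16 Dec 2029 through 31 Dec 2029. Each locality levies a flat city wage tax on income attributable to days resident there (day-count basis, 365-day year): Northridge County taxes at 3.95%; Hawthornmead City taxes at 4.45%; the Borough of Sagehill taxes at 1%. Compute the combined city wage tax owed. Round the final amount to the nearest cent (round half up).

Northridge County, 1 Jan – 4 Aug 2029: 216 days → $246,000 × 3.95% × 216/365 = $5,750.3342
Hawthornmead City, 5 Aug – 15 Dec 2029: 133 days → $246,000 × 4.45% × 133/365 = $3,988.9068
The Borough of Sagehill, 16 Dec – 31 Dec 2029: 16 days → $246,000 × 1% × 16/365 = $107.8356
Total = $9,847.0767

$9,847.08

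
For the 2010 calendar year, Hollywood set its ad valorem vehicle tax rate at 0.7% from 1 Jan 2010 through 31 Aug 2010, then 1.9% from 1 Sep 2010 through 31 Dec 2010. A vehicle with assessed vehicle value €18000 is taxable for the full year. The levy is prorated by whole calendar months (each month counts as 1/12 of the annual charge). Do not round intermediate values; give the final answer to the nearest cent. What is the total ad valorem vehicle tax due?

€198.00

1 Jan – 31 Aug 2010: 8 months at 0.7% → €18000 × 0.7% × 8/12 = €84.0000
1 Sep – 31 Dec 2010: 4 months at 1.9% → €18000 × 1.9% × 4/12 = €114.0000
Total = €198.0000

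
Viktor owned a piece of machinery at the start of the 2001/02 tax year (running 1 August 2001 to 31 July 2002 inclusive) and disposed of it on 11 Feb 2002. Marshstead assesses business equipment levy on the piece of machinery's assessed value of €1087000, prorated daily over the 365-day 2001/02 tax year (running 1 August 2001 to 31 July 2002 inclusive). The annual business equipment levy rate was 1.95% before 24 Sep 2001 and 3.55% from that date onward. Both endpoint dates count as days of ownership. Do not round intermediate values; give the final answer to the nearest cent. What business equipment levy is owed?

€18042.71

1 Aug – 23 Sep 2001: 54 days at 1.95% → €1087000 × 1.95% × 54/365 = €3135.9205
24 Sep 2001 – 11 Feb 2002: 141 days at 3.55% → €1087000 × 3.55% × 141/365 = €14906.7904
Total = €18042.7110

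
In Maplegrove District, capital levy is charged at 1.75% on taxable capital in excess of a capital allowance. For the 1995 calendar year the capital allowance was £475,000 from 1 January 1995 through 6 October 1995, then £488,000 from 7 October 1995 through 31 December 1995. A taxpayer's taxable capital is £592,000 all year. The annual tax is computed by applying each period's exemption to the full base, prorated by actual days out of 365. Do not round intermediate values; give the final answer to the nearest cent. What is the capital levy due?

£1,993.90

1 January – 6 October 1995: 279 days, exemption £475,000 → (£592,000 − £475,000) × 1.75% × 279/365 = £1,565.0753
7 October – 31 December 1995: 86 days, exemption £488,000 → (£592,000 − £488,000) × 1.75% × 86/365 = £428.8219
Total = £1,993.8973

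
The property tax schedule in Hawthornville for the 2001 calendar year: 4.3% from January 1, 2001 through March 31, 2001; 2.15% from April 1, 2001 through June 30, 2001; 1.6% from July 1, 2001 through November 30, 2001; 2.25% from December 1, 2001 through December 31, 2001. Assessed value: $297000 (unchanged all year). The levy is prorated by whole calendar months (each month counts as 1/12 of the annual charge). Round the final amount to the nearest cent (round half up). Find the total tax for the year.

$7326.00

January 1 – March 31, 2001: 3 months at 4.3% → $297000 × 4.3% × 3/12 = $3192.7500
April 1 – June 30, 2001: 3 months at 2.15% → $297000 × 2.15% × 3/12 = $1596.3750
July 1 – November 30, 2001: 5 months at 1.6% → $297000 × 1.6% × 5/12 = $1980.0000
December 1 – December 31, 2001: 1 month at 2.25% → $297000 × 2.25% × 1/12 = $556.8750
Total = $7326.0000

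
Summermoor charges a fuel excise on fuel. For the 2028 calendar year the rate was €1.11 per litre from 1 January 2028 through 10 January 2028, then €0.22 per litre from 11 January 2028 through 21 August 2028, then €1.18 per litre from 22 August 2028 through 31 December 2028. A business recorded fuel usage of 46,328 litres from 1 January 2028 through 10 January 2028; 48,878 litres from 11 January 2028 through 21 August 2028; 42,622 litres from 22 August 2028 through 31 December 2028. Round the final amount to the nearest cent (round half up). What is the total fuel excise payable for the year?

€112,471.20

1 January – 10 January 2028: 46,328 litres at €1.11/litre → €51,424.08
11 January – 21 August 2028: 48,878 litres at €0.22/litre → €10,753.16
22 August – 31 December 2028: 42,622 litres at €1.18/litre → €50,293.96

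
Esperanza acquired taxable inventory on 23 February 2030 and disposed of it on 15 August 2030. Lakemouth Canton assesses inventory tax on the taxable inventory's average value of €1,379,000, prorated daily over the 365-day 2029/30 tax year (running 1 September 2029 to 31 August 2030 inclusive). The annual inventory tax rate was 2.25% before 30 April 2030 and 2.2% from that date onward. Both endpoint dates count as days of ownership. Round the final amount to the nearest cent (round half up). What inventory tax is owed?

23 February – 29 April 2030: 66 days at 2.25% → €1,379,000 × 2.25% × 66/365 = €5,610.4521
30 April – 15 August 2030: 108 days at 2.2% → €1,379,000 × 2.2% × 108/365 = €8,976.7233
Total = €14,587.1753

€14,587.18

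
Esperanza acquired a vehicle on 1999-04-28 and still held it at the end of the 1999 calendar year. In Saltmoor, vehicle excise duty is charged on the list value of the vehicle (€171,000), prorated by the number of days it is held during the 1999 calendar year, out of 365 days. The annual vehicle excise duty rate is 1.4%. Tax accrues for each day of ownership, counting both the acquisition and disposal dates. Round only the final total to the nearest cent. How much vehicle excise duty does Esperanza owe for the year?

€1,626.61

Days held (1999-04-28 to 1999-12-31): 248 out of 365
Tax = €171,000 × 1.4% × 248/365 = €1,626.6082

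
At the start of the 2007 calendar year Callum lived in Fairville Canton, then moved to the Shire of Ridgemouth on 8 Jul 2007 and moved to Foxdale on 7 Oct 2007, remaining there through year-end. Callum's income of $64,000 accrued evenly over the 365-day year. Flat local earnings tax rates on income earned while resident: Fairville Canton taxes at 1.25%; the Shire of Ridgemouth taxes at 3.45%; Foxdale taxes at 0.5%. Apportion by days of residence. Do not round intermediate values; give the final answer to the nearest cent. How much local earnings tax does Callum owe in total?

Fairville Canton, 1 Jan – 7 Jul 2007: 188 days → $64,000 × 1.25% × 188/365 = $412.0548
The Shire of Ridgemouth, 8 Jul – 6 Oct 2007: 91 days → $64,000 × 3.45% × 91/365 = $550.4877
Foxdale, 7 Oct – 31 Dec 2007: 86 days → $64,000 × 0.5% × 86/365 = $75.3973
Total = $1,037.9397

$1,037.94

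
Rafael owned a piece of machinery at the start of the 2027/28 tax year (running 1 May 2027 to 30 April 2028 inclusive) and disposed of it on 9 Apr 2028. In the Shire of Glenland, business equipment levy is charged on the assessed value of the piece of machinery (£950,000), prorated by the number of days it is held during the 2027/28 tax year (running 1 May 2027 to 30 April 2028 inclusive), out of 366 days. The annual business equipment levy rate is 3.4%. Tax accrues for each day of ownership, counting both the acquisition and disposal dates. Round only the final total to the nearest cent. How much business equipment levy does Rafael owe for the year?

Days held (1 May 2027 – 9 Apr 2028): 345 out of 366
Tax = £950,000 × 3.4% × 345/366 = £30,446.7213

£30,446.72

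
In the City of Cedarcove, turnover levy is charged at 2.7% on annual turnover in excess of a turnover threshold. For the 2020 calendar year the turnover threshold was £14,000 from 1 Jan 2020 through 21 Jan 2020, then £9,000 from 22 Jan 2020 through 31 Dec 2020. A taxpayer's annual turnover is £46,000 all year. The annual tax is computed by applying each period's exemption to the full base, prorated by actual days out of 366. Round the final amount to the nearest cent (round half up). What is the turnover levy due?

1 Jan – 21 Jan 2020: 21 days, exemption £14,000 → (£46,000 − £14,000) × 2.7% × 21/366 = £49.5738
22 Jan – 31 Dec 2020: 345 days, exemption £9,000 → (£46,000 − £9,000) × 2.7% × 345/366 = £941.6803
Total = £991.2541

£991.25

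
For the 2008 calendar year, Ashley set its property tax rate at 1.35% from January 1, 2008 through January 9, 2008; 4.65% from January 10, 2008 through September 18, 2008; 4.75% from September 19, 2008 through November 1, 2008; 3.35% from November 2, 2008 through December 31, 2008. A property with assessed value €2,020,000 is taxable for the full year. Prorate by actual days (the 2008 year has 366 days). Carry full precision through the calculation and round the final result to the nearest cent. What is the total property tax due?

January 1 – January 9, 2008: 9 days at 1.35% → €2,020,000 × 1.35% × 9/366 = €670.5738
January 10 – September 18, 2008: 253 days at 4.65% → €2,020,000 × 4.65% × 253/366 = €64,929.7541
September 19 – November 1, 2008: 44 days at 4.75% → €2,020,000 × 4.75% × 44/366 = €11,534.9727
November 2 – December 31, 2008: 60 days at 3.35% → €2,020,000 × 3.35% × 60/366 = €11,093.4426
Total = €88,228.7432

€88,228.74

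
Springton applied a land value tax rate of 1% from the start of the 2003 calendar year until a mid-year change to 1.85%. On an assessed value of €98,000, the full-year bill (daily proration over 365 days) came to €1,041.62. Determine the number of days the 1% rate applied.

Let d = days at the first rate; then 365 − d days at the second rate.
€98,000 × [1%·d + 1.85%·(365−d)] / 365 = €1,041.62
Solving gives d = 338, so the new rate took effect on December 5, 2003.

338 days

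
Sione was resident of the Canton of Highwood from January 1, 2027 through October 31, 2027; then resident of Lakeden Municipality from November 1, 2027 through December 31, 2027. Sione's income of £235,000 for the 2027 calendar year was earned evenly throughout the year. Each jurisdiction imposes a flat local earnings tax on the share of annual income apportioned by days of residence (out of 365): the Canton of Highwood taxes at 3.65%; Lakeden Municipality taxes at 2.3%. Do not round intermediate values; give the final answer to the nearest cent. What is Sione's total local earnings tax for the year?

The Canton of Highwood, January 1 – October 31, 2027: 304 days → £235,000 × 3.65% × 304/365 = £7,144.0000
Lakeden Municipality, November 1 – December 31, 2027: 61 days → £235,000 × 2.3% × 61/365 = £903.3014
Total = £8,047.3014

£8,047.30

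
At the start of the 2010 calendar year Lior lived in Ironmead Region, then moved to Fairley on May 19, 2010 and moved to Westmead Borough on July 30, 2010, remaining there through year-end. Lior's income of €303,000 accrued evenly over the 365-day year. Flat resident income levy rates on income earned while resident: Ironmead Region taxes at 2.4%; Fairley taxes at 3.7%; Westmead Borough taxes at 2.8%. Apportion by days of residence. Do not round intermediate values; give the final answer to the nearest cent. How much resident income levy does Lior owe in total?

Ironmead Region, January 1 – May 18, 2010: 138 days → €303,000 × 2.4% × 138/365 = €2,749.4137
Fairley, May 19 – July 29, 2010: 72 days → €303,000 × 3.7% × 72/365 = €2,211.4849
Westmead Borough, July 30 – December 31, 2010: 155 days → €303,000 × 2.8% × 155/365 = €3,602.7945
Total = €8,563.6932

€8,563.69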